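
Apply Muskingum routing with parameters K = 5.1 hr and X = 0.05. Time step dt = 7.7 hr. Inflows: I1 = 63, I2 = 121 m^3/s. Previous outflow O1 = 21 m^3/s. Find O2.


Muskingum coefficients:
denom = 2*K*(1-X) + dt = 2*5.1*(1-0.05) + 7.7 = 17.39.
C0 = (dt - 2*K*X)/denom = (7.7 - 2*5.1*0.05)/17.39 = 0.4135.
C1 = (dt + 2*K*X)/denom = (7.7 + 2*5.1*0.05)/17.39 = 0.4721.
C2 = (2*K*(1-X) - dt)/denom = 0.1144.
O2 = C0*I2 + C1*I1 + C2*O1
   = 0.4135*121 + 0.4721*63 + 0.1144*21
   = 82.17 m^3/s.

82.17


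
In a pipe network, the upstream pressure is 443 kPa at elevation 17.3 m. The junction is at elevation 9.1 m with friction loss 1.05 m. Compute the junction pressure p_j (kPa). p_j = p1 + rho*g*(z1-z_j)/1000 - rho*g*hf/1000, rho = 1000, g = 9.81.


Junction pressure: p_j = p1 + rho*g*(z1 - z_j)/1000 - rho*g*hf/1000.
Elevation term = 1000*9.81*(17.3 - 9.1)/1000 = 80.442 kPa.
Friction term = 1000*9.81*1.05/1000 = 10.3 kPa.
p_j = 443 + 80.442 - 10.3 = 513.14 kPa.

513.14


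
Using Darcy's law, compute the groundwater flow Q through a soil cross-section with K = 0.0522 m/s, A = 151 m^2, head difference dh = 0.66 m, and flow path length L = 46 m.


Darcy's law: Q = K * A * i, where i = dh/L.
Hydraulic gradient i = 0.66 / 46 = 0.014348.
Q = 0.0522 * 151 * 0.014348
  = 0.1131 m^3/s.

0.1131


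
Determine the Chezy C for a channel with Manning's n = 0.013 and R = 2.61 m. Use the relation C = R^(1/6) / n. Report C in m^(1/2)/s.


The Chezy coefficient relates to Manning's n through C = R^(1/6) / n.
R^(1/6) = 2.61^(1/6) = 1.173384.
C = 1.173384 / 0.013 = 90.26 m^(1/2)/s.

90.26


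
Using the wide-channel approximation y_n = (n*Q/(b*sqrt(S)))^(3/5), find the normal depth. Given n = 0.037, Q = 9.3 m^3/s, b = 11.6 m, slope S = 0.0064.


We use the wide-channel approximation y_n = (n*Q/(b*sqrt(S)))^(3/5).
sqrt(S) = sqrt(0.0064) = 0.08.
Numerator: n*Q = 0.037 * 9.3 = 0.3441.
Denominator: b*sqrt(S) = 11.6 * 0.08 = 0.928.
arg = 0.3708.
y_n = 0.3708^(3/5) = 0.5514 m.

0.5514


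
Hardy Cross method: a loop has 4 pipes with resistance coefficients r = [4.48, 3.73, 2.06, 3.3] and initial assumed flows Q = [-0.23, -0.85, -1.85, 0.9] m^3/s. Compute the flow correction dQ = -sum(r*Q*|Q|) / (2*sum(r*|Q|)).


Numerator terms (r*Q*|Q|): 4.48*-0.23*|-0.23| = -0.237; 3.73*-0.85*|-0.85| = -2.6949; 2.06*-1.85*|-1.85| = -7.0504; 3.3*0.9*|0.9| = 2.673.
Sum of numerator = -7.3093.
Denominator terms (r*|Q|): 4.48*|-0.23| = 1.0304; 3.73*|-0.85| = 3.1705; 2.06*|-1.85| = 3.811; 3.3*|0.9| = 2.97.
2 * sum of denominator = 2 * 10.9819 = 21.9638.
dQ = --7.3093 / 21.9638 = 0.3328 m^3/s.

0.3328


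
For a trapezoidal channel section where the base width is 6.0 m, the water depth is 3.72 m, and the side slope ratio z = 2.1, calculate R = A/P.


For a trapezoidal section with side slope z:
A = (b + z*y)*y = (6.0 + 2.1*3.72)*3.72 = 51.381 m^2.
P = b + 2*y*sqrt(1 + z^2) = 6.0 + 2*3.72*sqrt(1 + 2.1^2) = 23.305 m.
R = A/P = 51.381 / 23.305 = 2.2047 m.

2.2047


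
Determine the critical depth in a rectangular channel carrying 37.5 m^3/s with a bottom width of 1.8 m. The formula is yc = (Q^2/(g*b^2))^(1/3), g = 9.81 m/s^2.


Using yc = (Q^2 / (g * b^2))^(1/3):
Q^2 = 37.5^2 = 1406.25.
g * b^2 = 9.81 * 1.8^2 = 9.81 * 3.24 = 31.78.
Q^2 / (g*b^2) = 1406.25 / 31.78 = 44.2495.
yc = 44.2495^(1/3) = 3.5368 m.

3.5368


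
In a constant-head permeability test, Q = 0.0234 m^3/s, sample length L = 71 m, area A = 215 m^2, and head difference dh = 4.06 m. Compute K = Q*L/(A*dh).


From K = Q*L / (A*dh):
Numerator: Q*L = 0.0234 * 71 = 1.6614.
Denominator: A*dh = 215 * 4.06 = 872.9.
K = 1.6614 / 872.9 = 0.001903 m/s.

0.001903


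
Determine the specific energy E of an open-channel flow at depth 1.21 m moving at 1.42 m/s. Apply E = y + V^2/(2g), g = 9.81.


Specific energy E = y + V^2/(2g).
Velocity head = V^2/(2g) = 1.42^2 / (2*9.81) = 2.0164 / 19.62 = 0.1028 m.
E = 1.21 + 0.1028 = 1.3128 m.

1.3128


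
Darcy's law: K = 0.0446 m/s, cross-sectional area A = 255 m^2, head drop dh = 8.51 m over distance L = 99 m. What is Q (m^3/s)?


Darcy's law: Q = K * A * i, where i = dh/L.
Hydraulic gradient i = 8.51 / 99 = 0.08596.
Q = 0.0446 * 255 * 0.08596
  = 0.9776 m^3/s.

0.9776


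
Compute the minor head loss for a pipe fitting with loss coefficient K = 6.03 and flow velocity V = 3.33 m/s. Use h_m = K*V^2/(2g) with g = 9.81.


Minor loss formula: h_m = K * V^2/(2g).
V^2 = 3.33^2 = 11.0889.
V^2/(2g) = 11.0889 / 19.62 = 0.5652 m.
h_m = 6.03 * 0.5652 = 3.4081 m.

3.4081


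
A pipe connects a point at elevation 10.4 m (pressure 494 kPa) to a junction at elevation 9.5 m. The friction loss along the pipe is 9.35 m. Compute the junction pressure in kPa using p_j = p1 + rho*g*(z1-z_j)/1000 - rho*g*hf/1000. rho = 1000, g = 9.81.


Junction pressure: p_j = p1 + rho*g*(z1 - z_j)/1000 - rho*g*hf/1000.
Elevation term = 1000*9.81*(10.4 - 9.5)/1000 = 8.829 kPa.
Friction term = 1000*9.81*9.35/1000 = 91.724 kPa.
p_j = 494 + 8.829 - 91.724 = 411.11 kPa.

411.11


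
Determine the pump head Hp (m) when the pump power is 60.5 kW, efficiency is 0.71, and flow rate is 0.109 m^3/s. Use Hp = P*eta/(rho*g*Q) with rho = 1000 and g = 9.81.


Pump head formula: Hp = P * eta / (rho * g * Q).
Numerator: P * eta = 60.5 * 1000 * 0.71 = 42955.0 W.
Denominator: rho * g * Q = 1000 * 9.81 * 0.109 = 1069.29.
Hp = 42955.0 / 1069.29 = 40.17 m.

40.17


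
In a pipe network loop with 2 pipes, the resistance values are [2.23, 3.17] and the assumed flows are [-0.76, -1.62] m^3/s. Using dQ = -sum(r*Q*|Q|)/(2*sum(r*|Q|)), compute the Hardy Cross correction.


Numerator terms (r*Q*|Q|): 2.23*-0.76*|-0.76| = -1.288; 3.17*-1.62*|-1.62| = -8.3193.
Sum of numerator = -9.6074.
Denominator terms (r*|Q|): 2.23*|-0.76| = 1.6948; 3.17*|-1.62| = 5.1354.
2 * sum of denominator = 2 * 6.8302 = 13.6604.
dQ = --9.6074 / 13.6604 = 0.7033 m^3/s.

0.7033


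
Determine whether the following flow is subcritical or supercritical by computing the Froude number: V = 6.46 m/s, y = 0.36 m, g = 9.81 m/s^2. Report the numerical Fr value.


The Froude number is defined as Fr = V / sqrt(g*y).
g*y = 9.81 * 0.36 = 3.5316.
sqrt(g*y) = sqrt(3.5316) = 1.8793.
Fr = 6.46 / 1.8793 = 3.4375.
Since Fr > 1, the flow is supercritical.

3.4375


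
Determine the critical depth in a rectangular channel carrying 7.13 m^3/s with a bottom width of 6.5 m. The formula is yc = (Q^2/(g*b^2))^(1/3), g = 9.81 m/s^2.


Using yc = (Q^2 / (g * b^2))^(1/3):
Q^2 = 7.13^2 = 50.84.
g * b^2 = 9.81 * 6.5^2 = 9.81 * 42.25 = 414.47.
Q^2 / (g*b^2) = 50.84 / 414.47 = 0.1227.
yc = 0.1227^(1/3) = 0.4969 m.

0.4969


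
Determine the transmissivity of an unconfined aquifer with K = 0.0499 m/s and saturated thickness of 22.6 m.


Transmissivity is defined as T = K * h.
T = 0.0499 * 22.6
  = 1.1277 m^2/s.

1.1277


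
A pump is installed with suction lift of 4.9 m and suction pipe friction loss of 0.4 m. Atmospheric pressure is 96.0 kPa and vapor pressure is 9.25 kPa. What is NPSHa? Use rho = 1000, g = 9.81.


NPSHa = p_atm/(rho*g) - z_s - hf_s - p_vap/(rho*g).
p_atm/(rho*g) = 96.0*1000 / (1000*9.81) = 9.786 m.
p_vap/(rho*g) = 9.25*1000 / (1000*9.81) = 0.943 m.
NPSHa = 9.786 - 4.9 - 0.4 - 0.943
      = 3.54 m.

3.54


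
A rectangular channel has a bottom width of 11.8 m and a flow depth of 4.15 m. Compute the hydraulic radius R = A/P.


For a rectangular section:
Flow area A = b * y = 11.8 * 4.15 = 48.97 m^2.
Wetted perimeter P = b + 2y = 11.8 + 2*4.15 = 20.1 m.
Hydraulic radius R = A/P = 48.97 / 20.1 = 2.4363 m.

2.4363


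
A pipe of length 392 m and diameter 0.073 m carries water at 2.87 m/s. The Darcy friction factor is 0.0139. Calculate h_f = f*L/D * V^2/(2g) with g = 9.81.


Darcy-Weisbach equation: h_f = f * (L/D) * V^2/(2g).
f * L/D = 0.0139 * 392/0.073 = 74.6411.
V^2/(2g) = 2.87^2 / (2*9.81) = 8.2369 / 19.62 = 0.4198 m.
h_f = 74.6411 * 0.4198 = 31.336 m.

31.336


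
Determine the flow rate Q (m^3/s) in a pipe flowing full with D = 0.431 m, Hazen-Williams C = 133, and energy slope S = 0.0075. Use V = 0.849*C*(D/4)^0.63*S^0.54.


For a full circular pipe, R = D/4 = 0.431/4 = 0.1077 m.
V = 0.849 * 133 * 0.1077^0.63 * 0.0075^0.54
  = 0.849 * 133 * 0.24571 * 0.071209
  = 1.9757 m/s.
Pipe area A = pi*D^2/4 = pi*0.431^2/4 = 0.1459 m^2.
Q = A * V = 0.1459 * 1.9757 = 0.2882 m^3/s.

0.2882


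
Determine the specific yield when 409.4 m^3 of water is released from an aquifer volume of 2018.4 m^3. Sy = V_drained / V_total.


Specific yield Sy = Volume drained / Total volume.
Sy = 409.4 / 2018.4
   = 0.2028.

0.2028


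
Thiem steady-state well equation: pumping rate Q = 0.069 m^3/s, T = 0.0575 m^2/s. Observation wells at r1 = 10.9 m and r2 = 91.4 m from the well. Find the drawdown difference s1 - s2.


Thiem equation: s1 - s2 = Q/(2*pi*T) * ln(r2/r1).
ln(r2/r1) = ln(91.4/10.9) = 2.1265.
Q/(2*pi*T) = 0.069 / (2*pi*0.0575) = 0.069 / 0.3613 = 0.191.
s1 - s2 = 0.191 * 2.1265 = 0.4061 m.

0.4061


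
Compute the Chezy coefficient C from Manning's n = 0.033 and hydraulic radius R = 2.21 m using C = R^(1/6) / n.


The Chezy coefficient relates to Manning's n through C = R^(1/6) / n.
R^(1/6) = 2.21^(1/6) = 1.141297.
C = 1.141297 / 0.033 = 34.58 m^(1/2)/s.

34.58


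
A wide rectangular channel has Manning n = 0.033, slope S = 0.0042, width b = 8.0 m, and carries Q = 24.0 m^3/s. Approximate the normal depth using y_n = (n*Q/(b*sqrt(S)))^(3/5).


We use the wide-channel approximation y_n = (n*Q/(b*sqrt(S)))^(3/5).
sqrt(S) = sqrt(0.0042) = 0.064807.
Numerator: n*Q = 0.033 * 24.0 = 0.792.
Denominator: b*sqrt(S) = 8.0 * 0.064807 = 0.518456.
arg = 1.5276.
y_n = 1.5276^(3/5) = 1.2895 m.

1.2895


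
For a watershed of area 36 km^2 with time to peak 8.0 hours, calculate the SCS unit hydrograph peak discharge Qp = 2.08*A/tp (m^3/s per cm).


SCS formula: Qp = 2.08 * A / tp.
Qp = 2.08 * 36 / 8.0
   = 74.88 / 8.0
   = 9.36 m^3/s per cm.

9.36


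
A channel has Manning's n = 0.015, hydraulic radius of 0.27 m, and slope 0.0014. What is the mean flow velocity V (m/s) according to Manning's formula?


Manning's equation gives V = (1/n) * R^(2/3) * S^(1/2).
First, compute R^(2/3) = 0.27^(2/3) = 0.4177.
Next, S^(1/2) = 0.0014^(1/2) = 0.037417.
Then 1/n = 1/0.015 = 66.67.
V = 66.67 * 0.4177 * 0.037417 = 1.042 m/s.

1.042


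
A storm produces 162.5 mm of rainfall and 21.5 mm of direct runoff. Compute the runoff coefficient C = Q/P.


The runoff coefficient C = runoff depth / rainfall depth.
C = 21.5 / 162.5
  = 0.1323.

0.1323


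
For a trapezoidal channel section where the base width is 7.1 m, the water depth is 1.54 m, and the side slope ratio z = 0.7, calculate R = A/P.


For a trapezoidal section with side slope z:
A = (b + z*y)*y = (7.1 + 0.7*1.54)*1.54 = 12.594 m^2.
P = b + 2*y*sqrt(1 + z^2) = 7.1 + 2*1.54*sqrt(1 + 0.7^2) = 10.86 m.
R = A/P = 12.594 / 10.86 = 1.1597 m.

1.1597


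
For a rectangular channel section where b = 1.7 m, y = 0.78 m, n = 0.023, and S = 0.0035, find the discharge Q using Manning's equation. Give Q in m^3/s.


For a rectangular channel, the cross-sectional area A = b * y = 1.7 * 0.78 = 1.33 m^2.
The wetted perimeter P = b + 2y = 1.7 + 2*0.78 = 3.26 m.
Hydraulic radius R = A/P = 1.33/3.26 = 0.4067 m.
Velocity V = (1/n)*R^(2/3)*S^(1/2) = (1/0.023)*0.4067^(2/3)*0.0035^(1/2) = 1.4121 m/s.
Discharge Q = A * V = 1.33 * 1.4121 = 1.872 m^3/s.

1.872


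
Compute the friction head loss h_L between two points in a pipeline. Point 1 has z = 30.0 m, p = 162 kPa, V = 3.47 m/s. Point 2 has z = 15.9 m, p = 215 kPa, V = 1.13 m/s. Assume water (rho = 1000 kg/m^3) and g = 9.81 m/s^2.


Total head at each section: H = z + p/(rho*g) + V^2/(2g).
H1 = 30.0 + 162*1000/(1000*9.81) + 3.47^2/(2*9.81)
   = 30.0 + 16.514 + 0.6137
   = 47.127 m.
H2 = 15.9 + 215*1000/(1000*9.81) + 1.13^2/(2*9.81)
   = 15.9 + 21.916 + 0.0651
   = 37.881 m.
h_L = H1 - H2 = 47.127 - 37.881 = 9.246 m.

9.246


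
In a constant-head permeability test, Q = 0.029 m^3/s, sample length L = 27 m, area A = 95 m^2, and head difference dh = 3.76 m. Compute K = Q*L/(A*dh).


From K = Q*L / (A*dh):
Numerator: Q*L = 0.029 * 27 = 0.783.
Denominator: A*dh = 95 * 3.76 = 357.2.
K = 0.783 / 357.2 = 0.002192 m/s.

0.002192


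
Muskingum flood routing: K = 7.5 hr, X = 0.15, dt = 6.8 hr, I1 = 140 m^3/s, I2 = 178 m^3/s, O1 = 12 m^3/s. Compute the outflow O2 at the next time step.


Muskingum coefficients:
denom = 2*K*(1-X) + dt = 2*7.5*(1-0.15) + 6.8 = 19.55.
C0 = (dt - 2*K*X)/denom = (6.8 - 2*7.5*0.15)/19.55 = 0.2327.
C1 = (dt + 2*K*X)/denom = (6.8 + 2*7.5*0.15)/19.55 = 0.4629.
C2 = (2*K*(1-X) - dt)/denom = 0.3043.
O2 = C0*I2 + C1*I1 + C2*O1
   = 0.2327*178 + 0.4629*140 + 0.3043*12
   = 109.89 m^3/s.

109.89


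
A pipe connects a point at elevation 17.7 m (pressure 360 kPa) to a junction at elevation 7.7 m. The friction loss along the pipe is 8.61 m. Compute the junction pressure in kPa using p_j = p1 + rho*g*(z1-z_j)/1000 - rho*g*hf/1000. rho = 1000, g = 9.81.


Junction pressure: p_j = p1 + rho*g*(z1 - z_j)/1000 - rho*g*hf/1000.
Elevation term = 1000*9.81*(17.7 - 7.7)/1000 = 98.1 kPa.
Friction term = 1000*9.81*8.61/1000 = 84.464 kPa.
p_j = 360 + 98.1 - 84.464 = 373.64 kPa.

373.64


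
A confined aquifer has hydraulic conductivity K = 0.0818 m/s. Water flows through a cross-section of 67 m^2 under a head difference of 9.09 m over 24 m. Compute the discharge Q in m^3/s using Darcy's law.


Darcy's law: Q = K * A * i, where i = dh/L.
Hydraulic gradient i = 9.09 / 24 = 0.37875.
Q = 0.0818 * 67 * 0.37875
  = 2.0758 m^3/s.

2.0758


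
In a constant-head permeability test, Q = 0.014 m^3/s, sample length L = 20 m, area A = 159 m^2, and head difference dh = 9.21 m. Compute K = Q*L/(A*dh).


From K = Q*L / (A*dh):
Numerator: Q*L = 0.014 * 20 = 0.28.
Denominator: A*dh = 159 * 9.21 = 1464.39.
K = 0.28 / 1464.39 = 0.000191 m/s.

0.000191


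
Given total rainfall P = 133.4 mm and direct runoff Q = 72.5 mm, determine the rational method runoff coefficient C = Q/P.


The runoff coefficient C = runoff depth / rainfall depth.
C = 72.5 / 133.4
  = 0.5435.

0.5435


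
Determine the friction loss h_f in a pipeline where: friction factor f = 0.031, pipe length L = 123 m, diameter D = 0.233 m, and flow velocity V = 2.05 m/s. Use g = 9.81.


Darcy-Weisbach equation: h_f = f * (L/D) * V^2/(2g).
f * L/D = 0.031 * 123/0.233 = 16.3648.
V^2/(2g) = 2.05^2 / (2*9.81) = 4.2025 / 19.62 = 0.2142 m.
h_f = 16.3648 * 0.2142 = 3.505 m.

3.505


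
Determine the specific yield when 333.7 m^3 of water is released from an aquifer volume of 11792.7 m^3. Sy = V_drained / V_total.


Specific yield Sy = Volume drained / Total volume.
Sy = 333.7 / 11792.7
   = 0.0283.

0.0283


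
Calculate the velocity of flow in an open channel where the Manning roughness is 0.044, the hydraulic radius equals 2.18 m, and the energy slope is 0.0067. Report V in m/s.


Manning's equation gives V = (1/n) * R^(2/3) * S^(1/2).
First, compute R^(2/3) = 2.18^(2/3) = 1.6813.
Next, S^(1/2) = 0.0067^(1/2) = 0.081854.
Then 1/n = 1/0.044 = 22.73.
V = 22.73 * 1.6813 * 0.081854 = 3.1277 m/s.

3.1277


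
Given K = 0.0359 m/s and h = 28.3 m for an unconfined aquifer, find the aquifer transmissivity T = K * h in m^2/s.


Transmissivity is defined as T = K * h.
T = 0.0359 * 28.3
  = 1.016 m^2/s.

1.016


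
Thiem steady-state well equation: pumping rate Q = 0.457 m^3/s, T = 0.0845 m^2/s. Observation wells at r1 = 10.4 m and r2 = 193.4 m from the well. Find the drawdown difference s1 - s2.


Thiem equation: s1 - s2 = Q/(2*pi*T) * ln(r2/r1).
ln(r2/r1) = ln(193.4/10.4) = 2.923.
Q/(2*pi*T) = 0.457 / (2*pi*0.0845) = 0.457 / 0.5309 = 0.8608.
s1 - s2 = 0.8608 * 2.923 = 2.5159 m.

2.5159


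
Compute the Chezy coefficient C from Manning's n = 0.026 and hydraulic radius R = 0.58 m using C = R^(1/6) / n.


The Chezy coefficient relates to Manning's n through C = R^(1/6) / n.
R^(1/6) = 0.58^(1/6) = 0.913211.
C = 0.913211 / 0.026 = 35.12 m^(1/2)/s.

35.12


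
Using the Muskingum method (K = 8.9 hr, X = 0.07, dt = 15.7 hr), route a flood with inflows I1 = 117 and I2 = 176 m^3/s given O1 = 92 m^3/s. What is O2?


Muskingum coefficients:
denom = 2*K*(1-X) + dt = 2*8.9*(1-0.07) + 15.7 = 32.254.
C0 = (dt - 2*K*X)/denom = (15.7 - 2*8.9*0.07)/32.254 = 0.4481.
C1 = (dt + 2*K*X)/denom = (15.7 + 2*8.9*0.07)/32.254 = 0.5254.
C2 = (2*K*(1-X) - dt)/denom = 0.0265.
O2 = C0*I2 + C1*I1 + C2*O1
   = 0.4481*176 + 0.5254*117 + 0.0265*92
   = 142.78 m^3/s.

142.78


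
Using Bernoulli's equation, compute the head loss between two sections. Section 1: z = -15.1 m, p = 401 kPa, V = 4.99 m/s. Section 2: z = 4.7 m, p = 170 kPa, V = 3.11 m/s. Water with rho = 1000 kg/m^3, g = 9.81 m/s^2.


Total head at each section: H = z + p/(rho*g) + V^2/(2g).
H1 = -15.1 + 401*1000/(1000*9.81) + 4.99^2/(2*9.81)
   = -15.1 + 40.877 + 1.2691
   = 27.046 m.
H2 = 4.7 + 170*1000/(1000*9.81) + 3.11^2/(2*9.81)
   = 4.7 + 17.329 + 0.493
   = 22.522 m.
h_L = H1 - H2 = 27.046 - 22.522 = 4.524 m.

4.524


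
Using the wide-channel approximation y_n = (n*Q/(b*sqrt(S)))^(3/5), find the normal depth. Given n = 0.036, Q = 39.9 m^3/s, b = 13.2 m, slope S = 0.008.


We use the wide-channel approximation y_n = (n*Q/(b*sqrt(S)))^(3/5).
sqrt(S) = sqrt(0.008) = 0.089443.
Numerator: n*Q = 0.036 * 39.9 = 1.4364.
Denominator: b*sqrt(S) = 13.2 * 0.089443 = 1.180648.
arg = 1.2166.
y_n = 1.2166^(3/5) = 1.1248 m.

1.1248


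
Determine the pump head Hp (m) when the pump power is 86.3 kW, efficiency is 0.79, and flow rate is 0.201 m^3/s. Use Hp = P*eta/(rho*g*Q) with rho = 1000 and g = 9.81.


Pump head formula: Hp = P * eta / (rho * g * Q).
Numerator: P * eta = 86.3 * 1000 * 0.79 = 68177.0 W.
Denominator: rho * g * Q = 1000 * 9.81 * 0.201 = 1971.81.
Hp = 68177.0 / 1971.81 = 34.58 m.

34.58


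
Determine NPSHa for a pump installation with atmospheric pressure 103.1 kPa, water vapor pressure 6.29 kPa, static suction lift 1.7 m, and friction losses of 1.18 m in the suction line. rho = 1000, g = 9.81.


NPSHa = p_atm/(rho*g) - z_s - hf_s - p_vap/(rho*g).
p_atm/(rho*g) = 103.1*1000 / (1000*9.81) = 10.51 m.
p_vap/(rho*g) = 6.29*1000 / (1000*9.81) = 0.641 m.
NPSHa = 10.51 - 1.7 - 1.18 - 0.641
      = 6.99 m.

6.99


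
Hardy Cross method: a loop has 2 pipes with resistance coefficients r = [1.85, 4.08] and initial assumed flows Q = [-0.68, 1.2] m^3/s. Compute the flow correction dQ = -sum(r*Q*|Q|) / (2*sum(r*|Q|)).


Numerator terms (r*Q*|Q|): 1.85*-0.68*|-0.68| = -0.8554; 4.08*1.2*|1.2| = 5.8752.
Sum of numerator = 5.0198.
Denominator terms (r*|Q|): 1.85*|-0.68| = 1.258; 4.08*|1.2| = 4.896.
2 * sum of denominator = 2 * 6.154 = 12.308.
dQ = -5.0198 / 12.308 = -0.4078 m^3/s.

-0.4078


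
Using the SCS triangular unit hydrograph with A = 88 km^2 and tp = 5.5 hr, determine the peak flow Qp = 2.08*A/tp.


SCS formula: Qp = 2.08 * A / tp.
Qp = 2.08 * 88 / 5.5
   = 183.04 / 5.5
   = 33.28 m^3/s per cm.

33.28


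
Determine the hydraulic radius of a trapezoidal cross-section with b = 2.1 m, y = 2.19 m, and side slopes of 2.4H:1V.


For a trapezoidal section with side slope z:
A = (b + z*y)*y = (2.1 + 2.4*2.19)*2.19 = 16.11 m^2.
P = b + 2*y*sqrt(1 + z^2) = 2.1 + 2*2.19*sqrt(1 + 2.4^2) = 13.488 m.
R = A/P = 16.11 / 13.488 = 1.1944 m.

1.1944


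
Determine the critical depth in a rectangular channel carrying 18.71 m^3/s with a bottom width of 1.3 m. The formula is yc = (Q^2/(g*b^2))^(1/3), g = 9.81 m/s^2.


Using yc = (Q^2 / (g * b^2))^(1/3):
Q^2 = 18.71^2 = 350.06.
g * b^2 = 9.81 * 1.3^2 = 9.81 * 1.69 = 16.58.
Q^2 / (g*b^2) = 350.06 / 16.58 = 21.1134.
yc = 21.1134^(1/3) = 2.764 m.

2.764


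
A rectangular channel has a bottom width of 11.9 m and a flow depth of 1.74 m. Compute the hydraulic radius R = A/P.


For a rectangular section:
Flow area A = b * y = 11.9 * 1.74 = 20.71 m^2.
Wetted perimeter P = b + 2y = 11.9 + 2*1.74 = 15.38 m.
Hydraulic radius R = A/P = 20.71 / 15.38 = 1.3463 m.

1.3463


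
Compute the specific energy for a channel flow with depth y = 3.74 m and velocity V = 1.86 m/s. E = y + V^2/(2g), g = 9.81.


Specific energy E = y + V^2/(2g).
Velocity head = V^2/(2g) = 1.86^2 / (2*9.81) = 3.4596 / 19.62 = 0.1763 m.
E = 3.74 + 0.1763 = 3.9163 m.

3.9163


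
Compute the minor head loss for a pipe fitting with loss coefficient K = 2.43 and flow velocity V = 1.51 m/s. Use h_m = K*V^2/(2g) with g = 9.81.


Minor loss formula: h_m = K * V^2/(2g).
V^2 = 1.51^2 = 2.2801.
V^2/(2g) = 2.2801 / 19.62 = 0.1162 m.
h_m = 2.43 * 0.1162 = 0.2824 m.

0.2824


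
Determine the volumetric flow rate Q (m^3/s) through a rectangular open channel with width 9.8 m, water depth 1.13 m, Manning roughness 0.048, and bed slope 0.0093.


For a rectangular channel, the cross-sectional area A = b * y = 9.8 * 1.13 = 11.07 m^2.
The wetted perimeter P = b + 2y = 9.8 + 2*1.13 = 12.06 m.
Hydraulic radius R = A/P = 11.07/12.06 = 0.9182 m.
Velocity V = (1/n)*R^(2/3)*S^(1/2) = (1/0.048)*0.9182^(2/3)*0.0093^(1/2) = 1.898 m/s.
Discharge Q = A * V = 11.07 * 1.898 = 21.019 m^3/s.

21.019


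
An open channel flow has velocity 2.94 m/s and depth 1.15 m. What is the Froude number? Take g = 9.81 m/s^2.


The Froude number is defined as Fr = V / sqrt(g*y).
g*y = 9.81 * 1.15 = 11.2815.
sqrt(g*y) = sqrt(11.2815) = 3.3588.
Fr = 2.94 / 3.3588 = 0.8753.

0.8753


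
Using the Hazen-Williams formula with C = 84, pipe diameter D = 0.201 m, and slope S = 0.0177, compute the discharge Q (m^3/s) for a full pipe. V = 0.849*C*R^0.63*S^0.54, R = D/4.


For a full circular pipe, R = D/4 = 0.201/4 = 0.0503 m.
V = 0.849 * 84 * 0.0503^0.63 * 0.0177^0.54
  = 0.849 * 84 * 0.151955 * 0.113215
  = 1.2269 m/s.
Pipe area A = pi*D^2/4 = pi*0.201^2/4 = 0.0317 m^2.
Q = A * V = 0.0317 * 1.2269 = 0.0389 m^3/s.

0.0389


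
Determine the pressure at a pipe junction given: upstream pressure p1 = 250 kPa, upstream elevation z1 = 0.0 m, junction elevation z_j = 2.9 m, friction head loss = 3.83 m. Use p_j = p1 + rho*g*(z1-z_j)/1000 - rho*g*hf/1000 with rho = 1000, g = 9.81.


Junction pressure: p_j = p1 + rho*g*(z1 - z_j)/1000 - rho*g*hf/1000.
Elevation term = 1000*9.81*(0.0 - 2.9)/1000 = -28.449 kPa.
Friction term = 1000*9.81*3.83/1000 = 37.572 kPa.
p_j = 250 + -28.449 - 37.572 = 183.98 kPa.

183.98


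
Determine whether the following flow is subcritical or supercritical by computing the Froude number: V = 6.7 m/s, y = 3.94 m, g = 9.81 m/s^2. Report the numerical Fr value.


The Froude number is defined as Fr = V / sqrt(g*y).
g*y = 9.81 * 3.94 = 38.6514.
sqrt(g*y) = sqrt(38.6514) = 6.217.
Fr = 6.7 / 6.217 = 1.0777.
Since Fr > 1, the flow is supercritical.

1.0777


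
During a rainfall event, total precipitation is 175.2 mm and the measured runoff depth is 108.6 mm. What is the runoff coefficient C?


The runoff coefficient C = runoff depth / rainfall depth.
C = 108.6 / 175.2
  = 0.6199.

0.6199


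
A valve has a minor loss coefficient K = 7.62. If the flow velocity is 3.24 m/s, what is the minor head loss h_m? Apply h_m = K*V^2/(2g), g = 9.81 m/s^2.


Minor loss formula: h_m = K * V^2/(2g).
V^2 = 3.24^2 = 10.4976.
V^2/(2g) = 10.4976 / 19.62 = 0.535 m.
h_m = 7.62 * 0.535 = 4.077 m.

4.077


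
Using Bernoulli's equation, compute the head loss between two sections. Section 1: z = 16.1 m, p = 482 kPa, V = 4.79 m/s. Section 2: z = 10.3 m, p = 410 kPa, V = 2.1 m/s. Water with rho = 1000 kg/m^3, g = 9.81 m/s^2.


Total head at each section: H = z + p/(rho*g) + V^2/(2g).
H1 = 16.1 + 482*1000/(1000*9.81) + 4.79^2/(2*9.81)
   = 16.1 + 49.134 + 1.1694
   = 66.403 m.
H2 = 10.3 + 410*1000/(1000*9.81) + 2.1^2/(2*9.81)
   = 10.3 + 41.794 + 0.2248
   = 52.319 m.
h_L = H1 - H2 = 66.403 - 52.319 = 14.084 m.

14.084


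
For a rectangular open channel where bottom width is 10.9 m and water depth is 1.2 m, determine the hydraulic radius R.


For a rectangular section:
Flow area A = b * y = 10.9 * 1.2 = 13.08 m^2.
Wetted perimeter P = b + 2y = 10.9 + 2*1.2 = 13.3 m.
Hydraulic radius R = A/P = 13.08 / 13.3 = 0.9835 m.

0.9835


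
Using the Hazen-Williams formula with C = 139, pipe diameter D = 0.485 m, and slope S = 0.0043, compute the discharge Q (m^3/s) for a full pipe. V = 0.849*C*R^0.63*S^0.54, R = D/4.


For a full circular pipe, R = D/4 = 0.485/4 = 0.1212 m.
V = 0.849 * 139 * 0.1212^0.63 * 0.0043^0.54
  = 0.849 * 139 * 0.264679 * 0.052732
  = 1.6471 m/s.
Pipe area A = pi*D^2/4 = pi*0.485^2/4 = 0.1847 m^2.
Q = A * V = 0.1847 * 1.6471 = 0.3043 m^3/s.

0.3043


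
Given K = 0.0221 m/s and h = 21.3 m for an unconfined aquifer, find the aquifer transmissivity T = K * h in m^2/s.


Transmissivity is defined as T = K * h.
T = 0.0221 * 21.3
  = 0.4707 m^2/s.

0.4707


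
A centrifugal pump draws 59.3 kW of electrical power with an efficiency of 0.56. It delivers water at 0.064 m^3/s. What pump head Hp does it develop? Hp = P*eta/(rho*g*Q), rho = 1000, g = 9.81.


Pump head formula: Hp = P * eta / (rho * g * Q).
Numerator: P * eta = 59.3 * 1000 * 0.56 = 33208.0 W.
Denominator: rho * g * Q = 1000 * 9.81 * 0.064 = 627.84.
Hp = 33208.0 / 627.84 = 52.89 m.

52.89


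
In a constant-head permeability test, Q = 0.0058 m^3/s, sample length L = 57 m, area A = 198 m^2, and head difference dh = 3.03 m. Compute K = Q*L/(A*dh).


From K = Q*L / (A*dh):
Numerator: Q*L = 0.0058 * 57 = 0.3306.
Denominator: A*dh = 198 * 3.03 = 599.94.
K = 0.3306 / 599.94 = 0.000551 m/s.

0.000551


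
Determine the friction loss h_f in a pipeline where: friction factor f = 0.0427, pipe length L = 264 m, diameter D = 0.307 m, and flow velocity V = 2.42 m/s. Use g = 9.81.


Darcy-Weisbach equation: h_f = f * (L/D) * V^2/(2g).
f * L/D = 0.0427 * 264/0.307 = 36.7192.
V^2/(2g) = 2.42^2 / (2*9.81) = 5.8564 / 19.62 = 0.2985 m.
h_f = 36.7192 * 0.2985 = 10.96 m.

10.96


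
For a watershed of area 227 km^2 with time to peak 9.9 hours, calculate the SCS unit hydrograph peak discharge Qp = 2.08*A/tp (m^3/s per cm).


SCS formula: Qp = 2.08 * A / tp.
Qp = 2.08 * 227 / 9.9
   = 472.16 / 9.9
   = 47.69 m^3/s per cm.

47.69


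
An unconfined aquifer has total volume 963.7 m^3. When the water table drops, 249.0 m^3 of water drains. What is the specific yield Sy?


Specific yield Sy = Volume drained / Total volume.
Sy = 249.0 / 963.7
   = 0.2584.

0.2584


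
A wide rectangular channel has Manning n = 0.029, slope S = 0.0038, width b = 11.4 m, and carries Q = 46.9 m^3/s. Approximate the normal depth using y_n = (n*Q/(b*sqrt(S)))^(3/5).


We use the wide-channel approximation y_n = (n*Q/(b*sqrt(S)))^(3/5).
sqrt(S) = sqrt(0.0038) = 0.061644.
Numerator: n*Q = 0.029 * 46.9 = 1.3601.
Denominator: b*sqrt(S) = 11.4 * 0.061644 = 0.702742.
arg = 1.9354.
y_n = 1.9354^(3/5) = 1.4862 m.

1.4862


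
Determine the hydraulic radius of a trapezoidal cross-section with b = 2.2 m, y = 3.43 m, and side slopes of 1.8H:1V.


For a trapezoidal section with side slope z:
A = (b + z*y)*y = (2.2 + 1.8*3.43)*3.43 = 28.723 m^2.
P = b + 2*y*sqrt(1 + z^2) = 2.2 + 2*3.43*sqrt(1 + 1.8^2) = 16.326 m.
R = A/P = 28.723 / 16.326 = 1.7594 m.

1.7594


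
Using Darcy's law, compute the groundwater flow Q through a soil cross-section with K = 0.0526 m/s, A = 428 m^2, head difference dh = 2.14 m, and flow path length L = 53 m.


Darcy's law: Q = K * A * i, where i = dh/L.
Hydraulic gradient i = 2.14 / 53 = 0.040377.
Q = 0.0526 * 428 * 0.040377
  = 0.909 m^3/s.

0.909


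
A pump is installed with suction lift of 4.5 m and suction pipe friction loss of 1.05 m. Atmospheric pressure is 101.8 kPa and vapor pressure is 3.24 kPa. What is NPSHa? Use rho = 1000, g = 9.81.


NPSHa = p_atm/(rho*g) - z_s - hf_s - p_vap/(rho*g).
p_atm/(rho*g) = 101.8*1000 / (1000*9.81) = 10.377 m.
p_vap/(rho*g) = 3.24*1000 / (1000*9.81) = 0.33 m.
NPSHa = 10.377 - 4.5 - 1.05 - 0.33
      = 4.5 m.

4.5


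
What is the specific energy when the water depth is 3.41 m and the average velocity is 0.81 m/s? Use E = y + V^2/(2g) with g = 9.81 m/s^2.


Specific energy E = y + V^2/(2g).
Velocity head = V^2/(2g) = 0.81^2 / (2*9.81) = 0.6561 / 19.62 = 0.0334 m.
E = 3.41 + 0.0334 = 3.4434 m.

3.4434


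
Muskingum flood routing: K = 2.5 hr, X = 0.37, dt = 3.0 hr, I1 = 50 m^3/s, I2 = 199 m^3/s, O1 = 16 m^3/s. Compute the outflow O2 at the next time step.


Muskingum coefficients:
denom = 2*K*(1-X) + dt = 2*2.5*(1-0.37) + 3.0 = 6.15.
C0 = (dt - 2*K*X)/denom = (3.0 - 2*2.5*0.37)/6.15 = 0.187.
C1 = (dt + 2*K*X)/denom = (3.0 + 2*2.5*0.37)/6.15 = 0.7886.
C2 = (2*K*(1-X) - dt)/denom = 0.0244.
O2 = C0*I2 + C1*I1 + C2*O1
   = 0.187*199 + 0.7886*50 + 0.0244*16
   = 77.03 m^3/s.

77.03


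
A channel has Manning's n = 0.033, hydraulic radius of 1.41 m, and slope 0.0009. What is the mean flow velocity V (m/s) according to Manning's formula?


Manning's equation gives V = (1/n) * R^(2/3) * S^(1/2).
First, compute R^(2/3) = 1.41^(2/3) = 1.2574.
Next, S^(1/2) = 0.0009^(1/2) = 0.03.
Then 1/n = 1/0.033 = 30.3.
V = 30.3 * 1.2574 * 0.03 = 1.1431 m/s.

1.1431


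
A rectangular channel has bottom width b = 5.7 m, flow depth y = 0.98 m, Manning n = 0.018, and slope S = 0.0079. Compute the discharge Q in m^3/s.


For a rectangular channel, the cross-sectional area A = b * y = 5.7 * 0.98 = 5.59 m^2.
The wetted perimeter P = b + 2y = 5.7 + 2*0.98 = 7.66 m.
Hydraulic radius R = A/P = 5.59/7.66 = 0.7292 m.
Velocity V = (1/n)*R^(2/3)*S^(1/2) = (1/0.018)*0.7292^(2/3)*0.0079^(1/2) = 4.0006 m/s.
Discharge Q = A * V = 5.59 * 4.0006 = 22.347 m^3/s.

22.347


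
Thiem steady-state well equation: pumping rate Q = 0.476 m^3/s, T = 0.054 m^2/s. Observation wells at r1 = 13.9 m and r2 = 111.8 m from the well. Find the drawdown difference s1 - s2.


Thiem equation: s1 - s2 = Q/(2*pi*T) * ln(r2/r1).
ln(r2/r1) = ln(111.8/13.9) = 2.0848.
Q/(2*pi*T) = 0.476 / (2*pi*0.054) = 0.476 / 0.3393 = 1.4029.
s1 - s2 = 1.4029 * 2.0848 = 2.9248 m.

2.9248


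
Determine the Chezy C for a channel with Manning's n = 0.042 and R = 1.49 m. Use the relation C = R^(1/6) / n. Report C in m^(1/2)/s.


The Chezy coefficient relates to Manning's n through C = R^(1/6) / n.
R^(1/6) = 1.49^(1/6) = 1.068721.
C = 1.068721 / 0.042 = 25.45 m^(1/2)/s.

25.45


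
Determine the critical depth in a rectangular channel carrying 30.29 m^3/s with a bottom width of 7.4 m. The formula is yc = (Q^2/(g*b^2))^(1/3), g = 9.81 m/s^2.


Using yc = (Q^2 / (g * b^2))^(1/3):
Q^2 = 30.29^2 = 917.48.
g * b^2 = 9.81 * 7.4^2 = 9.81 * 54.76 = 537.2.
Q^2 / (g*b^2) = 917.48 / 537.2 = 1.7079.
yc = 1.7079^(1/3) = 1.1953 m.

1.1953


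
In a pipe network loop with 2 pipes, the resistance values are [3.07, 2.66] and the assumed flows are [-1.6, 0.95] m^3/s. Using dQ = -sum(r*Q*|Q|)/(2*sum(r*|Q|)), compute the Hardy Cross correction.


Numerator terms (r*Q*|Q|): 3.07*-1.6*|-1.6| = -7.8592; 2.66*0.95*|0.95| = 2.4007.
Sum of numerator = -5.4586.
Denominator terms (r*|Q|): 3.07*|-1.6| = 4.912; 2.66*|0.95| = 2.527.
2 * sum of denominator = 2 * 7.439 = 14.878.
dQ = --5.4586 / 14.878 = 0.3669 m^3/s.

0.3669


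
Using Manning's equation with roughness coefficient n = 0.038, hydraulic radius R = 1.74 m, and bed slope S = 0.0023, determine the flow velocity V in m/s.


Manning's equation gives V = (1/n) * R^(2/3) * S^(1/2).
First, compute R^(2/3) = 1.74^(2/3) = 1.4467.
Next, S^(1/2) = 0.0023^(1/2) = 0.047958.
Then 1/n = 1/0.038 = 26.32.
V = 26.32 * 1.4467 * 0.047958 = 1.8258 m/s.

1.8258


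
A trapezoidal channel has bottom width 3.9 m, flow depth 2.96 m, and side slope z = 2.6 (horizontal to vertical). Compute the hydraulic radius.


For a trapezoidal section with side slope z:
A = (b + z*y)*y = (3.9 + 2.6*2.96)*2.96 = 34.324 m^2.
P = b + 2*y*sqrt(1 + z^2) = 3.9 + 2*2.96*sqrt(1 + 2.6^2) = 20.391 m.
R = A/P = 34.324 / 20.391 = 1.6833 m.

1.6833


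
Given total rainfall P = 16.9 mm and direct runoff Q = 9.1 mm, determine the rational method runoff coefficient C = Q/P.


The runoff coefficient C = runoff depth / rainfall depth.
C = 9.1 / 16.9
  = 0.5385.

0.5385


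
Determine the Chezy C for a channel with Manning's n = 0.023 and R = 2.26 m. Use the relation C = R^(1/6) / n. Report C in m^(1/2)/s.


The Chezy coefficient relates to Manning's n through C = R^(1/6) / n.
R^(1/6) = 2.26^(1/6) = 1.145561.
C = 1.145561 / 0.023 = 49.81 m^(1/2)/s.

49.81


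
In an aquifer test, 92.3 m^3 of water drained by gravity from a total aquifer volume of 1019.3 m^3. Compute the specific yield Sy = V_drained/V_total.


Specific yield Sy = Volume drained / Total volume.
Sy = 92.3 / 1019.3
   = 0.0906.

0.0906


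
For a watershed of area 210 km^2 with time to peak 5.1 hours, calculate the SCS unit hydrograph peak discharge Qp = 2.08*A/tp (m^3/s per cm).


SCS formula: Qp = 2.08 * A / tp.
Qp = 2.08 * 210 / 5.1
   = 436.8 / 5.1
   = 85.65 m^3/s per cm.

85.65


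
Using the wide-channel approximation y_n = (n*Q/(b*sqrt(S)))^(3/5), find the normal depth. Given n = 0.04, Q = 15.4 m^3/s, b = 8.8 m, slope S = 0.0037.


We use the wide-channel approximation y_n = (n*Q/(b*sqrt(S)))^(3/5).
sqrt(S) = sqrt(0.0037) = 0.060828.
Numerator: n*Q = 0.04 * 15.4 = 0.616.
Denominator: b*sqrt(S) = 8.8 * 0.060828 = 0.535286.
arg = 1.1508.
y_n = 1.1508^(3/5) = 1.0879 m.

1.0879


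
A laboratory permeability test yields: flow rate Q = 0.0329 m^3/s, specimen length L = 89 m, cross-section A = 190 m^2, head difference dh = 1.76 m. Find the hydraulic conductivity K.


From K = Q*L / (A*dh):
Numerator: Q*L = 0.0329 * 89 = 2.9281.
Denominator: A*dh = 190 * 1.76 = 334.4.
K = 2.9281 / 334.4 = 0.008756 m/s.

0.008756


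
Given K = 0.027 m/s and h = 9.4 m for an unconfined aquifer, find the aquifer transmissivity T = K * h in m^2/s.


Transmissivity is defined as T = K * h.
T = 0.027 * 9.4
  = 0.2538 m^2/s.

0.2538


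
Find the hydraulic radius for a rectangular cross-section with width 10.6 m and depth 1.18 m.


For a rectangular section:
Flow area A = b * y = 10.6 * 1.18 = 12.51 m^2.
Wetted perimeter P = b + 2y = 10.6 + 2*1.18 = 12.96 m.
Hydraulic radius R = A/P = 12.51 / 12.96 = 0.9651 m.

0.9651


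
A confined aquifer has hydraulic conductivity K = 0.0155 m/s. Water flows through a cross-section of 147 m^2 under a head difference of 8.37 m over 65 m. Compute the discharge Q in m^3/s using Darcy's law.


Darcy's law: Q = K * A * i, where i = dh/L.
Hydraulic gradient i = 8.37 / 65 = 0.128769.
Q = 0.0155 * 147 * 0.128769
  = 0.2934 m^3/s.

0.2934


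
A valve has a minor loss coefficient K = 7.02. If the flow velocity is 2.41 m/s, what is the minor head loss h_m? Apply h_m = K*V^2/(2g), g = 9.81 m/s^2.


Minor loss formula: h_m = K * V^2/(2g).
V^2 = 2.41^2 = 5.8081.
V^2/(2g) = 5.8081 / 19.62 = 0.296 m.
h_m = 7.02 * 0.296 = 2.0781 m.

2.0781


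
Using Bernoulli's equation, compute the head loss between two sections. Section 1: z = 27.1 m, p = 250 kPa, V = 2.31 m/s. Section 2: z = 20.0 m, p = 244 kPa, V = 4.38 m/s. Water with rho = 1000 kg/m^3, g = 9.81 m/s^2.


Total head at each section: H = z + p/(rho*g) + V^2/(2g).
H1 = 27.1 + 250*1000/(1000*9.81) + 2.31^2/(2*9.81)
   = 27.1 + 25.484 + 0.272
   = 52.856 m.
H2 = 20.0 + 244*1000/(1000*9.81) + 4.38^2/(2*9.81)
   = 20.0 + 24.873 + 0.9778
   = 45.85 m.
h_L = H1 - H2 = 52.856 - 45.85 = 7.006 m.

7.006


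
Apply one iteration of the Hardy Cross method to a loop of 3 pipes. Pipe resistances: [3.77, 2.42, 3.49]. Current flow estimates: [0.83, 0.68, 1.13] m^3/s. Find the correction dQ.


Numerator terms (r*Q*|Q|): 3.77*0.83*|0.83| = 2.5972; 2.42*0.68*|0.68| = 1.119; 3.49*1.13*|1.13| = 4.4564.
Sum of numerator = 8.1725.
Denominator terms (r*|Q|): 3.77*|0.83| = 3.1291; 2.42*|0.68| = 1.6456; 3.49*|1.13| = 3.9437.
2 * sum of denominator = 2 * 8.7184 = 17.4368.
dQ = -8.1725 / 17.4368 = -0.4687 m^3/s.

-0.4687


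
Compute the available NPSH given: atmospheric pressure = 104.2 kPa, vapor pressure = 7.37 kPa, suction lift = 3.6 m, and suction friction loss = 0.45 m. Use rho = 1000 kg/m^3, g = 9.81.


NPSHa = p_atm/(rho*g) - z_s - hf_s - p_vap/(rho*g).
p_atm/(rho*g) = 104.2*1000 / (1000*9.81) = 10.622 m.
p_vap/(rho*g) = 7.37*1000 / (1000*9.81) = 0.751 m.
NPSHa = 10.622 - 3.6 - 0.45 - 0.751
      = 5.82 m.

5.82


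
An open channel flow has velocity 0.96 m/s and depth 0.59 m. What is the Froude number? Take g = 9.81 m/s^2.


The Froude number is defined as Fr = V / sqrt(g*y).
g*y = 9.81 * 0.59 = 5.7879.
sqrt(g*y) = sqrt(5.7879) = 2.4058.
Fr = 0.96 / 2.4058 = 0.399.

0.399


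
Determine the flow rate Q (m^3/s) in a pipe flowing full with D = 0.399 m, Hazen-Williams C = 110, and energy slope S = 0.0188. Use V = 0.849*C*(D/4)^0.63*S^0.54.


For a full circular pipe, R = D/4 = 0.399/4 = 0.0998 m.
V = 0.849 * 110 * 0.0998^0.63 * 0.0188^0.54
  = 0.849 * 110 * 0.234053 * 0.116962
  = 2.5566 m/s.
Pipe area A = pi*D^2/4 = pi*0.399^2/4 = 0.125 m^2.
Q = A * V = 0.125 * 2.5566 = 0.3197 m^3/s.

0.3197


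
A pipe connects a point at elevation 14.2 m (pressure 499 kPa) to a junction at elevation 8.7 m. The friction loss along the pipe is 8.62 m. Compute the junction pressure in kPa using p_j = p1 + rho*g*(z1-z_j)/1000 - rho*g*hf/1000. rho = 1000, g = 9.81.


Junction pressure: p_j = p1 + rho*g*(z1 - z_j)/1000 - rho*g*hf/1000.
Elevation term = 1000*9.81*(14.2 - 8.7)/1000 = 53.955 kPa.
Friction term = 1000*9.81*8.62/1000 = 84.562 kPa.
p_j = 499 + 53.955 - 84.562 = 468.39 kPa.

468.39


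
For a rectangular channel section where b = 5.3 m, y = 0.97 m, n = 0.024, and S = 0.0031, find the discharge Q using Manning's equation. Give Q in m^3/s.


For a rectangular channel, the cross-sectional area A = b * y = 5.3 * 0.97 = 5.14 m^2.
The wetted perimeter P = b + 2y = 5.3 + 2*0.97 = 7.24 m.
Hydraulic radius R = A/P = 5.14/7.24 = 0.7101 m.
Velocity V = (1/n)*R^(2/3)*S^(1/2) = (1/0.024)*0.7101^(2/3)*0.0031^(1/2) = 1.8465 m/s.
Discharge Q = A * V = 5.14 * 1.8465 = 9.493 m^3/s.

9.493


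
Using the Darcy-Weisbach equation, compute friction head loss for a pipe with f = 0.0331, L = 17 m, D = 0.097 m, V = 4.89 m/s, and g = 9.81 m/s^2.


Darcy-Weisbach equation: h_f = f * (L/D) * V^2/(2g).
f * L/D = 0.0331 * 17/0.097 = 5.801.
V^2/(2g) = 4.89^2 / (2*9.81) = 23.9121 / 19.62 = 1.2188 m.
h_f = 5.801 * 1.2188 = 7.07 m.

7.07


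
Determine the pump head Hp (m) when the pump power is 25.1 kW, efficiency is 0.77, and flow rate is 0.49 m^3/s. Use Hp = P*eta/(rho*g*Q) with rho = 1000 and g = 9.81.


Pump head formula: Hp = P * eta / (rho * g * Q).
Numerator: P * eta = 25.1 * 1000 * 0.77 = 19327.0 W.
Denominator: rho * g * Q = 1000 * 9.81 * 0.49 = 4806.9.
Hp = 19327.0 / 4806.9 = 4.02 m.

4.02


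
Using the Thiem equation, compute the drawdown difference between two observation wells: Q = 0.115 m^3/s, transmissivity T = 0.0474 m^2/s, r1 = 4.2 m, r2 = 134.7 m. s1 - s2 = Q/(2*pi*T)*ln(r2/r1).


Thiem equation: s1 - s2 = Q/(2*pi*T) * ln(r2/r1).
ln(r2/r1) = ln(134.7/4.2) = 3.468.
Q/(2*pi*T) = 0.115 / (2*pi*0.0474) = 0.115 / 0.2978 = 0.3861.
s1 - s2 = 0.3861 * 3.468 = 1.3391 m.

1.3391


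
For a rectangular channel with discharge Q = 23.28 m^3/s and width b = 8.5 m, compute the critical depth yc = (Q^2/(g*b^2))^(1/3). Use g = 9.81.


Using yc = (Q^2 / (g * b^2))^(1/3):
Q^2 = 23.28^2 = 541.96.
g * b^2 = 9.81 * 8.5^2 = 9.81 * 72.25 = 708.77.
Q^2 / (g*b^2) = 541.96 / 708.77 = 0.7646.
yc = 0.7646^(1/3) = 0.9144 m.

0.9144


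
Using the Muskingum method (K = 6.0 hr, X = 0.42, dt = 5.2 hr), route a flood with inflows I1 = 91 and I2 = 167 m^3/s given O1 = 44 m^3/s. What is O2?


Muskingum coefficients:
denom = 2*K*(1-X) + dt = 2*6.0*(1-0.42) + 5.2 = 12.16.
C0 = (dt - 2*K*X)/denom = (5.2 - 2*6.0*0.42)/12.16 = 0.0132.
C1 = (dt + 2*K*X)/denom = (5.2 + 2*6.0*0.42)/12.16 = 0.8421.
C2 = (2*K*(1-X) - dt)/denom = 0.1447.
O2 = C0*I2 + C1*I1 + C2*O1
   = 0.0132*167 + 0.8421*91 + 0.1447*44
   = 85.2 m^3/s.

85.2


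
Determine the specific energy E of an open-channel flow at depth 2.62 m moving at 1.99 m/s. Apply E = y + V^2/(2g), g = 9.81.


Specific energy E = y + V^2/(2g).
Velocity head = V^2/(2g) = 1.99^2 / (2*9.81) = 3.9601 / 19.62 = 0.2018 m.
E = 2.62 + 0.2018 = 2.8218 m.

2.8218
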